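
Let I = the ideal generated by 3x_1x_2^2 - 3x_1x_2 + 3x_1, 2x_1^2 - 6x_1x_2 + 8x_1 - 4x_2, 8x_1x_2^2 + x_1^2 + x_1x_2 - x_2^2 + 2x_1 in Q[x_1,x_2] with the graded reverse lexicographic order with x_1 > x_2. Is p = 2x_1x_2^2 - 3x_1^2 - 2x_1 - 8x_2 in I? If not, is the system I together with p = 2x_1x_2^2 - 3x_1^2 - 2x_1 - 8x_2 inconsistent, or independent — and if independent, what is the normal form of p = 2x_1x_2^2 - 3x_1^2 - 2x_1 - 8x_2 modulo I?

2x_1x_2^2 - 3x_1^2 - 2x_1 - 8x_2 lies in I (it reduces to 0).

First compute the reduced Gröbner basis of I by Buchberger's algorithm.
f_1 = 3x_1x_2^2 - 3x_1x_2 + 3x_1, LT = x_1x_2^2.
f_2 = 2x_1^2 - 6x_1x_2 + 8x_1 - 4x_2, LT = x_1^2.
f_3 = 8x_1x_2^2 + x_1^2 + x_1x_2 - x_2^2 + 2x_1, LT = x_1x_2^2.

S(f_1,f_2): lcm = x_1^2x_2^2. S = 3x_1x_2^3 - x_1^2x_2 - 4x_1x_2^2 + 2x_2^3 + x_1^2.
  leading term x_1x_2^3: subtract (x_2)·f_1 from 3x_1x_2^3 - x_1^2x_2 - 4x_1x_2^2 + 2x_2^3 + x_1^2 → -x_1^2x_2 - x_1x_2^2 + 2x_2^3 + x_1^2 - 3x_1x_2
  leading term x_1^2x_2: subtract (-1/2x_2)·f_2 from -x_1^2x_2 - x_1x_2^2 + 2x_2^3 + x_1^2 - 3x_1x_2 → -4x_1x_2^2 + 2x_2^3 + x_1^2 + x_1x_2 - 2x_2^2
  leading term x_1x_2^2: subtract (-4/3)·f_1 from -4x_1x_2^2 + 2x_2^3 + x_1^2 + x_1x_2 - 2x_2^2 → 2x_2^3 + x_1^2 - 3x_1x_2 - 2x_2^2 + 4x_1
  leading term x_2^3: no divisor's leading term divides it; move 2x_2^3 to the remainder.
  leading term x_1^2: subtract (1/2)·f_2 from x_1^2 - 3x_1x_2 - 2x_2^2 + 4x_1 → -2x_2^2 + 2x_2
  leading term x_2^2: no divisor's leading term divides it; move -2x_2^2 to the remainder.
  leading term x_2: no divisor's leading term divides it; move 2x_2 to the remainder.
  remainder 2x_2^3 - 2x_2^2 + 2x_2 ≠ 0; add h_4 = 2x_2^3 - 2x_2^2 + 2x_2 to the basis.

S(f_1,f_3): lcm = x_1x_2^2. S = -1/8x_1^2 - 9/8x_1x_2 + 1/8x_2^2 + 3/4x_1.
  leading term x_1^2: subtract (-1/16)·f_2 from -1/8x_1^2 - 9/8x_1x_2 + 1/8x_2^2 + 3/4x_1 → -3/2x_1x_2 + 1/8x_2^2 + 5/4x_1 - 1/4x_2
  leading term x_1x_2: no divisor's leading term divides it; move -3/2x_1x_2 to the remainder.
  leading term x_2^2: no divisor's leading term divides it; move 1/8x_2^2 to the remainder.
  leading term x_1: no divisor's leading term divides it; move 5/4x_1 to the remainder.
  leading term x_2: no divisor's leading term divides it; move -1/4x_2 to the remainder.
  remainder -3/2x_1x_2 + 1/8x_2^2 + 5/4x_1 - 1/4x_2 ≠ 0; add h_5 = -3/2x_1x_2 + 1/8x_2^2 + 5/4x_1 - 1/4x_2 to the basis.

S(f_2,f_3): lcm = x_1^2x_2^2. S = -3x_1x_2^3 - 1/8x_1^3 - 1/8x_1^2x_2 + 33/8x_1x_2^2 - 2x_2^3 - 1/4x_1^2.
  leading term x_1x_2^3: subtract (-x_2)·f_1 from -3x_1x_2^3 - 1/8x_1^3 - 1/8x_1^2x_2 + 33/8x_1x_2^2 - 2x_2^3 - 1/4x_1^2 → -1/8x_1^3 - 1/8x_1^2x_2 + 9/8x_1x_2^2 - 2x_2^3 - 1/4x_1^2 + 3x_1x_2
  leading term x_1^3: subtract (-1/16x_1)·f_2 from -1/8x_1^3 - 1/8x_1^2x_2 + 9/8x_1x_2^2 - 2x_2^3 - 1/4x_1^2 + 3x_1x_2 → -1/2x_1^2x_2 + 9/8x_1x_2^2 - 2x_2^3 + 1/4x_1^2 + 11/4x_1x_2
  leading term x_1^2x_2: subtract (-1/4x_2)·f_2 from -1/2x_1^2x_2 + 9/8x_1x_2^2 - 2x_2^3 + 1/4x_1^2 + 11/4x_1x_2 → -3/8x_1x_2^2 - 2x_2^3 + 1/4x_1^2 + 19/4x_1x_2 - x_2^2
  leading term x_1x_2^2: subtract (-1/8)·f_1 from -3/8x_1x_2^2 - 2x_2^3 + 1/4x_1^2 + 19/4x_1x_2 - x_2^2 → -2x_2^3 + 1/4x_1^2 + 35/8x_1x_2 - x_2^2 + 3/8x_1
  leading term x_2^3: subtract (-1)·h_4 from -2x_2^3 + 1/4x_1^2 + 35/8x_1x_2 - x_2^2 + 3/8x_1 → 1/4x_1^2 + 35/8x_1x_2 - 3x_2^2 + 3/8x_1 + 2x_2
  leading term x_1^2: subtract (1/8)·f_2 from 1/4x_1^2 + 35/8x_1x_2 - 3x_2^2 + 3/8x_1 + 2x_2 → 41/8x_1x_2 - 3x_2^2 - 5/8x_1 + 5/2x_2
  leading term x_1x_2: subtract (-41/12)·h_5 from 41/8x_1x_2 - 3x_2^2 - 5/8x_1 + 5/2x_2 → -247/96x_2^2 + 175/48x_1 + 79/48x_2
  leading term x_2^2: no divisor's leading term divides it; move -247/96x_2^2 to the remainder.
  leading term x_1: no divisor's leading term divides it; move 175/48x_1 to the remainder.
  leading term x_2: no divisor's leading term divides it; move 79/48x_2 to the remainder.
  remainder -247/96x_2^2 + 175/48x_1 + 79/48x_2 ≠ 0; add h_6 = -247/96x_2^2 + 175/48x_1 + 79/48x_2 to the basis.

S(f_3,h_4): lcm = x_1x_2^3. S = 1/8x_1^2x_2 + 9/8x_1x_2^2 - 1/8x_2^3 - 3/4x_1x_2.
  leading term x_1^2x_2: subtract (1/16x_2)·f_2 from 1/8x_1^2x_2 + 9/8x_1x_2^2 - 1/8x_2^3 - 3/4x_1x_2 → 3/2x_1x_2^2 - 1/8x_2^3 - 5/4x_1x_2 + 1/4x_2^2
  leading term x_1x_2^2: subtract (1/2)·f_1 from 3/2x_1x_2^2 - 1/8x_2^3 - 5/4x_1x_2 + 1/4x_2^2 → -1/8x_2^3 + 1/4x_1x_2 + 1/4x_2^2 - 3/2x_1
  leading term x_2^3: subtract (-1/16)·h_4 from -1/8x_2^3 + 1/4x_1x_2 + 1/4x_2^2 - 3/2x_1 → 1/4x_1x_2 + 1/8x_2^2 - 3/2x_1 + 1/8x_2
  leading term x_1x_2: subtract (-1/6)·h_5 from 1/4x_1x_2 + 1/8x_2^2 - 3/2x_1 + 1/8x_2 → 7/48x_2^2 - 31/24x_1 + 1/12x_2
  leading term x_2^2: subtract (-14/247)·h_6 from 7/48x_2^2 - 31/24x_1 + 1/12x_2 → -268/247x_1 + 349/1976x_2
  leading term x_1: no divisor's leading term divides it; move -268/247x_1 to the remainder.
  leading term x_2: no divisor's leading term divides it; move 349/1976x_2 to the remainder.
  remainder -268/247x_1 + 349/1976x_2 ≠ 0; add h_7 = -268/247x_1 + 349/1976x_2 to the basis.

S(f_1,h_6): lcm = x_1x_2^2. S = 350/247x_1^2 - 89/247x_1x_2 + x_1.
  leading term x_1^2: subtract (175/247)·f_2 from 350/247x_1^2 - 89/247x_1x_2 + x_1 → 961/247x_1x_2 - 1153/247x_1 + 700/247x_2
  leading term x_1x_2: subtract (-1922/741)·h_5 from 961/247x_1x_2 - 1153/247x_1 + 700/247x_2 → 961/2964x_2^2 - 2113/1482x_1 + 3239/1482x_2
  leading term x_2^2: subtract (-7688/61009)·h_6 from 961/2964x_2^2 - 2113/1482x_1 + 3239/1482x_2 → -58956/61009x_1 + 145992/61009x_2
  leading term x_1: subtract (14739/16549)·h_7 from -58956/61009x_1 + 145992/61009x_2 → 295983/132392x_2
  leading term x_2: no divisor's leading term divides it; move 295983/132392x_2 to the remainder.
  remainder 295983/132392x_2 ≠ 0; add h_8 = 295983/132392x_2 to the basis.

The other S-polynomials (S(f_1,h_4), S(f_2,h_4), S(f_1,h_5), S(f_2,h_5), S(f_3,h_5), S(h_4,h_5), S(f_2,h_6), S(f_3,h_6), S(h_4,h_6), S(h_5,h_6), S(f_1,h_7), S(f_2,h_7), S(f_3,h_7), S(h_4,h_7), S(h_5,h_7), S(h_6,h_7), S(f_1,h_8), S(f_2,h_8), S(f_3,h_8), S(h_4,h_8), S(h_5,h_8), S(h_6,h_8), S(h_7,h_8)) all reduce to 0 modulo the current basis, so we have a Gröbner basis.
Inter-reduce: drop elements whose leading term is divisible by another's, tail-reduce, and make monic.
Reduced Gröbner basis: {x_1, x_2}.
Label its elements g_1 = x_1, g_2 = x_2.

Reduce p = 2x_1x_2^2 - 3x_1^2 - 2x_1 - 8x_2 modulo G:
  leading term x_1x_2^2: subtract (2x_2^2)·g_1 from 2x_1x_2^2 - 3x_1^2 - 2x_1 - 8x_2 → -3x_1^2 - 2x_1 - 8x_2
  leading term x_1^2: subtract (-3x_1)·g_1 from -3x_1^2 - 2x_1 - 8x_2 → -2x_1 - 8x_2
  leading term x_1: subtract (-2)·g_1 from -2x_1 - 8x_2 → -8x_2
  leading term x_2: subtract (-8)·g_2 from -8x_2 → 0
  normal form = 0.
Since the normal form is 0, p ∈ I.

The remainder on division by a Gröbner basis is unique — it is the normal form.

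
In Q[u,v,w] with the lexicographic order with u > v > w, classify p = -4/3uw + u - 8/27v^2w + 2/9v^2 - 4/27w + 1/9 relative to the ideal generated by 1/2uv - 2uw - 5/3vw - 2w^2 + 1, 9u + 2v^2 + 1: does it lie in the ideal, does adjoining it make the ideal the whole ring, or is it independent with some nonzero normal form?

First compute the reduced Gröbner basis of I by Buchberger's algorithm.
f_1 = 1/2uv - 2uw - 5/3vw - 2w^2 + 1, LT = uv.
f_2 = 9u + 2v^2 + 1, LT = u.

S(f_1,f_2): lcm = uv. S = -4uw - 2/9v^3 - 10/3vw - 1/9v - 4w^2 + 2.
  leading term uw: subtract (-4/9w)·f_2 from -4uw - 2/9v^3 - 10/3vw - 1/9v - 4w^2 + 2 → -2/9v^3 + 8/9v^2w - 10/3vw - 1/9v - 4w^2 + 4/9w + 2
  leading term v^3: no divisor's leading term divides it; move -2/9v^3 to the remainder.
  leading term v^2w: no divisor's leading term divides it; move 8/9v^2w to the remainder.
  leading term vw: no divisor's leading term divides it; move -10/3vw to the remainder.
  leading term v: no divisor's leading term divides it; move -1/9v to the remainder.
  leading term w^2: no divisor's leading term divides it; move -4w^2 to the remainder.
  leading term w: no divisor's leading term divides it; move 4/9w to the remainder.
  leading term 1: no divisor's leading term divides it; move 2 to the remainder.
  remainder -2/9v^3 + 8/9v^2w - 10/3vw - 1/9v - 4w^2 + 4/9w + 2 ≠ 0; add h_3 = -2/9v^3 + 8/9v^2w - 10/3vw - 1/9v - 4w^2 + 4/9w + 2 to the basis.

The other S-polynomials (S(f_1,h_3), S(f_2,h_3)) all reduce to 0 modulo the current basis, so we have a Gröbner basis.
Inter-reduce: drop elements whose leading term is divisible by another's, tail-reduce, and make monic.
Reduced Gröbner basis: {u + 2/9v^2 + 1/9, v^3 - 4v^2w + 15vw + 1/2v + 18w^2 - 2w - 9}.
Label its elements g_1 = u + 2/9v^2 + 1/9, g_2 = v^3 - 4v^2w + 15vw + 1/2v + 18w^2 - 2w - 9.

Reduce p = -4/3uw + u - 8/27v^2w + 2/9v^2 - 4/27w + 1/9 modulo G:
  leading term uw: subtract (-4/3w)·g_1 from -4/3uw + u - 8/27v^2w + 2/9v^2 - 4/27w + 1/9 → u + 2/9v^2 + 1/9
  leading term u: subtract (1)·g_1 from u + 2/9v^2 + 1/9 → 0
  normal form = 0.
Since the normal form is 0, p ∈ I.

The remainder on division by a Gröbner basis is unique — it is the normal form.

-4/3uw + u - 8/27v^2w + 2/9v^2 - 4/27w + 1/9 lies in I (it reduces to 0).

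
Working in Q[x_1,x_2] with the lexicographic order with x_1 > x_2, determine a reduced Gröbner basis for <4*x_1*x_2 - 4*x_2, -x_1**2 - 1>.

f_1 = 4*x_1*x_2 - 4*x_2, LT = x_1*x_2.
f_2 = -x_1**2 - 1, LT = x_1**2.

S(f_1,f_2): lcm = x_1**2*x_2. S = -x_1*x_2 - x_2.
  leading term x_1*x_2: subtract (-1/4)·f_1 from -x_1*x_2 - x_2 → -2*x_2
  leading term x_2: no divisor's leading term divides it; move -2*x_2 to the remainder.
  remainder -2*x_2 ≠ 0; add g_3 = -2*x_2 to the basis.

S(f_1,g_3): lcm = x_1*x_2. S = -x_2.
  leading term x_2: subtract (1/2)·g_3 from -x_2 → 0
  remainder 0.

S(f_2,g_3): leading monomials are coprime, so the S-polynomial reduces to 0 (Buchberger's first criterion).
Every S-polynomial of the final basis reduces to 0, so we have a Gröbner basis.
Inter-reduce: drop elements whose leading term is divisible by another's, tail-reduce, and make monic.

G = {x_1**2 + 1, x_2}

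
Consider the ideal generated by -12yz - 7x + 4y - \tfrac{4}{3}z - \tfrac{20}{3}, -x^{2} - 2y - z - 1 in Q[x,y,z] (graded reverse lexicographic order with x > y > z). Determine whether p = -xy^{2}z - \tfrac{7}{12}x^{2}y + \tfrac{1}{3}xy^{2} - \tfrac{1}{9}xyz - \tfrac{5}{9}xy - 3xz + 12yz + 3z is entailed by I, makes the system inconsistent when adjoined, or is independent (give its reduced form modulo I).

First compute the reduced Gröbner basis of I by Buchberger's algorithm.
f_1 = -12yz - 7x + 4y - \tfrac{4}{3}z - \tfrac{20}{3}, LT = yz.
f_2 = -x^{2} - 2y - z - 1, LT = x^{2}.

The S-polynomials (S(f_1,f_2)) all reduce to 0 modulo the current basis, so we have a Gröbner basis.
Inter-reduce: drop elements whose leading term is divisible by another's, tail-reduce, and make monic.
Reduced Gröbner basis: {x^{2} + 2y + z + 1, yz + \tfrac{7}{12}x - \tfrac{1}{3}y + \tfrac{1}{9}z + \tfrac{5}{9}}.
Label its elements g_1 = x^{2} + 2y + z + 1, g_2 = yz + \tfrac{7}{12}x - \tfrac{1}{3}y + \tfrac{1}{9}z + \tfrac{5}{9}.

Reduce p = -xy^{2}z - \tfrac{7}{12}x^{2}y + \tfrac{1}{3}xy^{2} - \tfrac{1}{9}xyz - \tfrac{5}{9}xy - 3xz + 12yz + 3z modulo G:
  leading term xy^{2}z: subtract (-xy)·g_2 from -xy^{2}z - \tfrac{7}{12}x^{2}y + \tfrac{1}{3}xy^{2} - \tfrac{1}{9}xyz - \tfrac{5}{9}xy - 3xz + 12yz + 3z → -3xz + 12yz + 3z
  leading term xz: no divisor's leading term divides it; move -3xz to the remainder.
  leading term yz: subtract (12)·g_2 from 12yz + 3z → -7x + 4y + \tfrac{5}{3}z - \tfrac{20}{3}
  leading term x: no divisor's leading term divides it; move -7x to the remainder.
  leading term y: no divisor's leading term divides it; move 4y to the remainder.
  leading term z: no divisor's leading term divides it; move \tfrac{5}{3}z to the remainder.
  leading term 1: no divisor's leading term divides it; move -\tfrac{20}{3} to the remainder.
  normal form = -3xz - 7x + 4y + \tfrac{5}{3}z - \tfrac{20}{3}.
The normal form is nonzero, so p ∉ I. Since p minus its normal form lies in I, I + (p) = I + (r) where r = -3xz - 7x + 4y + \tfrac{5}{3}z - \tfrac{20}{3}; decide whether this ideal is the whole ring.
Run Buchberger on G together with r (pairs among the g_i already reduce to 0 since G is a Gröbner basis):
g_1 = x^{2} + 2y + z + 1, LT = x^{2}.
g_2 = yz + \tfrac{7}{12}x - \tfrac{1}{3}y + \tfrac{1}{9}z + \tfrac{5}{9}, LT = yz.
r = -3xz - 7x + 4y + \tfrac{5}{3}z - \tfrac{20}{3}, LT = xz.

S(g_1,r): lcm = x^{2}z. S = -\tfrac{7}{3}x^{2} + \tfrac{4}{3}xy + \tfrac{5}{9}xz + 2yz + z^{2} - \tfrac{20}{9}x + z.
  reduce S modulo (g_1, g_2, r):
  remainder \tfrac{4}{3}xy + z^{2} - \tfrac{253}{54}x + \tfrac{164}{27}y + \tfrac{277}{81}z - \tfrac{1}{81} ≠ 0; add m_4 = \tfrac{4}{3}xy + z^{2} - \tfrac{253}{54}x + \tfrac{164}{27}y + \tfrac{277}{81}z - \tfrac{1}{81} to the basis.

S(g_2,r): lcm = xyz. S = \tfrac{7}{12}x^{2} - \tfrac{8}{3}xy + \tfrac{4}{3}y^{2} + \tfrac{1}{9}xz + \tfrac{5}{9}yz + \tfrac{5}{9}x - \tfrac{20}{9}y.
  reduce S modulo (g_1, g_2, r, m_4):
  remainder \tfrac{4}{3}y^{2} + 2z^{2} - \tfrac{1015}{108}x + \tfrac{491}{54}y + \tfrac{2027}{324}z - \tfrac{377}{324} ≠ 0; add m_5 = \tfrac{4}{3}y^{2} + 2z^{2} - \tfrac{1015}{108}x + \tfrac{491}{54}y + \tfrac{2027}{324}z - \tfrac{377}{324} to the basis.

S(g_2,m_4): lcm = xyz. S = -\tfrac{3}{4}z^{3} + \tfrac{7}{12}x^{2} - \tfrac{1}{3}xy + \tfrac{29}{8}xz - \tfrac{41}{9}yz - \tfrac{277}{108}z^{2} + \tfrac{5}{9}x + \tfrac{1}{108}z.
  reduce S modulo (g_1, g_2, r, m_4, m_5):
  remainder -\tfrac{3}{4}z^{3} - \tfrac{125}{54}z^{2} - \tfrac{77}{12}x + \tfrac{11}{3}y + \tfrac{605}{216}z - \tfrac{55}{9} ≠ 0; add m_6 = -\tfrac{3}{4}z^{3} - \tfrac{125}{54}z^{2} - \tfrac{77}{12}x + \tfrac{11}{3}y + \tfrac{605}{216}z - \tfrac{55}{9} to the basis.

The other S-polynomials (S(g_1,g_2), S(g_1,m_4), S(r,m_4), S(g_1,m_5), S(g_2,m_5), S(r,m_5), S(m_4,m_5), S(g_1,m_6), S(g_2,m_6), S(r,m_6), S(m_4,m_6), S(m_5,m_6)) all reduce to 0 modulo the current basis, so we have a Gröbner basis.
Inter-reduce: drop elements whose leading term is divisible by another's, tail-reduce, and make monic.
Reduced Gröbner basis: {z^{3} + \tfrac{250}{81}z^{2} + \tfrac{77}{9}x - \tfrac{44}{9}y - \tfrac{605}{162}z + \tfrac{220}{27}, x^{2} + 2y + z + 1, xy + \tfrac{3}{4}z^{2} - \tfrac{253}{72}x + \tfrac{41}{9}y + \tfrac{277}{108}z - \tfrac{1}{108}, y^{2} + \tfrac{3}{2}z^{2} - \tfrac{1015}{144}x + \tfrac{491}{72}y + \tfrac{2027}{432}z - \tfrac{377}{432}, xz + \tfrac{7}{3}x - \tfrac{4}{3}y - \tfrac{5}{9}z + \tfrac{20}{9}, yz + \tfrac{7}{12}x - \tfrac{1}{3}y + \tfrac{1}{9}z + \tfrac{5}{9}}.
The reduced Gröbner basis of I + (p) is {z^{3} + \tfrac{250}{81}z^{2} + \tfrac{77}{9}x - \tfrac{44}{9}y - \tfrac{605}{162}z + \tfrac{220}{27}, x^{2} + 2y + z + 1, xy + \tfrac{3}{4}z^{2} - \tfrac{253}{72}x + \tfrac{41}{9}y + \tfrac{277}{108}z - \tfrac{1}{108}, y^{2} + \tfrac{3}{2}z^{2} - \tfrac{1015}{144}x + \tfrac{491}{72}y + \tfrac{2027}{432}z - \tfrac{377}{432}, xz + \tfrac{7}{3}x - \tfrac{4}{3}y - \tfrac{5}{9}z + \tfrac{20}{9}, yz + \tfrac{7}{12}x - \tfrac{1}{3}y + \tfrac{1}{9}z + \tfrac{5}{9}} ≠ {1}, a proper ideal, so the enlarged system stays consistent: p is independent of I, with normal form -3xz - 7x + 4y + \tfrac{5}{3}z - \tfrac{20}{3}.

-xy^{2}z - \tfrac{7}{12}x^{2}y + \tfrac{1}{3}xy^{2} - \tfrac{1}{9}xyz - \tfrac{5}{9}xy - 3xz + 12yz + 3z is independent of I; its normal form modulo I is -3xz - 7x + 4y + \tfrac{5}{3}z - \tfrac{20}{3}.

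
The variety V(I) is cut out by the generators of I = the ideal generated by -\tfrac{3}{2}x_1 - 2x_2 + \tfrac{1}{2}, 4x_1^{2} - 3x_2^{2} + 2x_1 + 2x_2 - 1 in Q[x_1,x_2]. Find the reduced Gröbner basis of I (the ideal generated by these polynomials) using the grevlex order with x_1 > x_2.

G = {x_2^{2} - \tfrac{38}{37}x_2 + \tfrac{1}{37}, x_1 + \tfrac{4}{3}x_2 - \tfrac{1}{3}}

f_1 = -\tfrac{3}{2}x_1 - 2x_2 + \tfrac{1}{2}, LT = x_1.
f_2 = 4x_1^{2} - 3x_2^{2} + 2x_1 + 2x_2 - 1, LT = x_1^{2}.

S(f_1,f_2): lcm = x_1^{2}. S = \tfrac{4}{3}x_1x_2 + \tfrac{3}{4}x_2^{2} - \tfrac{5}{6}x_1 - \tfrac{1}{2}x_2 + \tfrac{1}{4}.
  leading term x_1x_2: subtract (-\tfrac{8}{9}x_2)·f_1 from \tfrac{4}{3}x_1x_2 + \tfrac{3}{4}x_2^{2} - \tfrac{5}{6}x_1 - \tfrac{1}{2}x_2 + \tfrac{1}{4} → -\tfrac{37}{36}x_2^{2} - \tfrac{5}{6}x_1 - \tfrac{1}{18}x_2 + \tfrac{1}{4}
  leading term x_2^{2}: no divisor's leading term divides it; move -\tfrac{37}{36}x_2^{2} to the remainder.
  leading term x_1: subtract (\tfrac{5}{9})·f_1 from -\tfrac{5}{6}x_1 - \tfrac{1}{18}x_2 + \tfrac{1}{4} → \tfrac{19}{18}x_2 - \tfrac{1}{36}
  leading term x_2: no divisor's leading term divides it; move \tfrac{19}{18}x_2 to the remainder.
  leading term 1: no divisor's leading term divides it; move -\tfrac{1}{36} to the remainder.
  remainder -\tfrac{37}{36}x_2^{2} + \tfrac{19}{18}x_2 - \tfrac{1}{36} ≠ 0; add g_3 = -\tfrac{37}{36}x_2^{2} + \tfrac{19}{18}x_2 - \tfrac{1}{36} to the basis.

S(f_1,g_3): leading monomials are coprime, so the S-polynomial reduces to 0 (Buchberger's first criterion).
S(f_2,g_3): leading monomials are coprime, so the S-polynomial reduces to 0 (Buchberger's first criterion).
Every S-polynomial of the final basis reduces to 0, so we have a Gröbner basis.
Inter-reduce: drop elements whose leading term is divisible by another's, tail-reduce, and make monic.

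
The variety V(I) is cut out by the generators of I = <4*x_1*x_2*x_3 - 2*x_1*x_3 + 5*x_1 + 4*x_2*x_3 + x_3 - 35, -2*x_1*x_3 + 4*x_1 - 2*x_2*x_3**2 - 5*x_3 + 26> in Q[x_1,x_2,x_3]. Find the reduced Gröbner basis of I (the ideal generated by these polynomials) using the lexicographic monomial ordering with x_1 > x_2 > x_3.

The reduced Gröbner basis is the canonical form of the ideal for this ordering.

f_1 = 4*x_1*x_2*x_3 - 2*x_1*x_3 + 5*x_1 + 4*x_2*x_3 + x_3 - 35, LT = x_1*x_2*x_3.
f_2 = -2*x_1*x_3 + 4*x_1 - 2*x_2*x_3**2 - 5*x_3 + 26, LT = x_1*x_3.

S(f_1,f_2): lcm = x_1*x_2*x_3. S = 2*x_1*x_2 - 1/2*x_1*x_3 + 5/4*x_1 - x_2**2*x_3**2 - 3/2*x_2*x_3 + 13*x_2 + 1/4*x_3 - 35/4.
  reduce S modulo (f_1, f_2):
  remainder 2*x_1*x_2 + 1/4*x_1 - x_2**2*x_3**2 + 1/2*x_2*x_3**2 - 3/2*x_2*x_3 + 13*x_2 + 3/2*x_3 - 61/4 ≠ 0; add g_3 = 2*x_1*x_2 + 1/4*x_1 - x_2**2*x_3**2 + 1/2*x_2*x_3**2 - 3/2*x_2*x_3 + 13*x_2 + 3/2*x_3 - 61/4 to the basis.

S(f_1,g_3): lcm = x_1*x_2*x_3. S = -5/8*x_1*x_3 + 5/4*x_1 + 1/2*x_2**2*x_3**3 - 1/4*x_2*x_3**3 + 3/4*x_2*x_3**2 - 11/2*x_2*x_3 - 3/4*x_3**2 + 63/8*x_3 - 35/4.
  reduce S modulo (f_1, f_2, g_3):
  remainder 1/2*x_2**2*x_3**3 - 1/4*x_2*x_3**3 + 11/8*x_2*x_3**2 - 11/2*x_2*x_3 - 3/4*x_3**2 + 151/16*x_3 - 135/8 ≠ 0; add g_4 = 1/2*x_2**2*x_3**3 - 1/4*x_2*x_3**3 + 11/8*x_2*x_3**2 - 11/2*x_2*x_3 - 3/4*x_3**2 + 151/16*x_3 - 135/8 to the basis.

The other S-polynomials (S(f_2,g_3), S(f_1,g_4), S(f_2,g_4), S(g_3,g_4)) all reduce to 0 modulo the current basis, so we have a Gröbner basis.
Inter-reduce: drop elements whose leading term is divisible by another's, tail-reduce, and make monic.

G = {x_1*x_2 + 1/8*x_1 - 1/2*x_2**2*x_3**2 + 1/4*x_2*x_3**2 - 3/4*x_2*x_3 + 13/2*x_2 + 3/4*x_3 - 61/8, x_1*x_3 - 2*x_1 + x_2*x_3**2 + 5/2*x_3 - 13, x_2**2*x_3**3 - 1/2*x_2*x_3**3 + 11/4*x_2*x_3**2 - 11*x_2*x_3 - 3/2*x_3**2 + 151/8*x_3 - 135/4}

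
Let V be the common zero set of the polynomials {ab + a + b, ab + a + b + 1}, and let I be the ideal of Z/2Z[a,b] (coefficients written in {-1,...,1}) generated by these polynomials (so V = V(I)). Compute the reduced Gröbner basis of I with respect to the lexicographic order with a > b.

G = {1}

f_1 = ab + a + b, LT = ab.
f_2 = ab + a + b + 1, LT = ab.

S(f_1,f_2): lcm = ab. S = 1.
  leading term 1: no divisor's leading term divides it; move 1 to the remainder.
  remainder 1 ≠ 0; add g_3 = 1 to the basis.

The other S-polynomials (S(f_1,g_3), S(f_2,g_3)) all reduce to 0 modulo the current basis, so we have a Gröbner basis.
Inter-reduce: drop elements whose leading term is divisible by another's, tail-reduce, and make monic.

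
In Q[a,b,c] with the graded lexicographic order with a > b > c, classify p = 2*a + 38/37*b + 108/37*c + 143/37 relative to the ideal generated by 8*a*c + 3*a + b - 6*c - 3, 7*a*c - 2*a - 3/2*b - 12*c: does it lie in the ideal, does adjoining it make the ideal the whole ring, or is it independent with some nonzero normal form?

Adjoining 2*a + 38/37*b + 108/37*c + 143/37 makes the ideal the whole ring: the system is inconsistent.

First compute the reduced Gröbner basis of I by Buchberger's algorithm.
f_1 = 8*a*c + 3*a + b - 6*c - 3, LT = a*c.
f_2 = 7*a*c - 2*a - 3/2*b - 12*c, LT = a*c.

S(f_1,f_2): lcm = a*c. S = 37/56*a + 19/56*b + 27/28*c - 3/8.
  leading term a: no divisor's leading term divides it; move 37/56*a to the remainder.
  leading term b: no divisor's leading term divides it; move 19/56*b to the remainder.
  leading term c: no divisor's leading term divides it; move 27/28*c to the remainder.
  leading term 1: no divisor's leading term divides it; move -3/8 to the remainder.
  remainder 37/56*a + 19/56*b + 27/28*c - 3/8 ≠ 0; add h_3 = 37/56*a + 19/56*b + 27/28*c - 3/8 to the basis.

S(f_1,h_3): lcm = a*c. S = -19/37*b*c - 54/37*c**2 + 3/8*a + 1/8*b - 27/148*c - 3/8.
  leading term b*c: no divisor's leading term divides it; move -19/37*b*c to the remainder.
  leading term c**2: no divisor's leading term divides it; move -54/37*c**2 to the remainder.
  leading term a: subtract (21/37)·h_3 from 3/8*a + 1/8*b - 27/148*c - 3/8 → -5/74*b - 27/37*c - 6/37
  leading term b: no divisor's leading term divides it; move -5/74*b to the remainder.
  leading term c: no divisor's leading term divides it; move -27/37*c to the remainder.
  leading term 1: no divisor's leading term divides it; move -6/37 to the remainder.
  remainder -19/37*b*c - 54/37*c**2 - 5/74*b - 27/37*c - 6/37 ≠ 0; add h_4 = -19/37*b*c - 54/37*c**2 - 5/74*b - 27/37*c - 6/37 to the basis.

S(f_2,h_3): lcm = a*c. S = -19/37*b*c - 54/37*c**2 - 2/7*a - 3/14*b - 297/259*c.
  leading term b*c: subtract (1)·h_4 from -19/37*b*c - 54/37*c**2 - 2/7*a - 3/14*b - 297/259*c → -2/7*a - 38/259*b - 108/259*c + 6/37
  leading term a: subtract (-16/37)·h_3 from -2/7*a - 38/259*b - 108/259*c + 6/37 → 0
  remainder 0.

S(f_1,h_4): lcm = a*b*c. S = -54/19*a*c**2 + 37/152*a*b - 27/19*a*c + 1/8*b**2 - 3/4*b*c - 6/19*a - 3/8*b.
  leading term a*c**2: subtract (-27/76*c)·f_1 from -54/19*a*c**2 + 37/152*a*b - 27/19*a*c + 1/8*b**2 - 3/4*b*c - 6/19*a - 3/8*b → 37/152*a*b - 27/76*a*c + 1/8*b**2 - 15/38*b*c - 81/38*c**2 - 6/19*a - 3/8*b - 81/76*c
  leading term a*b: subtract (7/19*b)·h_3 from 37/152*a*b - 27/76*a*c + 1/8*b**2 - 15/38*b*c - 81/38*c**2 - 6/19*a - 3/8*b - 81/76*c → -27/76*a*c - 3/4*b*c - 81/38*c**2 - 6/19*a - 9/38*b - 81/76*c
  leading term a*c: subtract (-27/608)·f_1 from -27/76*a*c - 3/4*b*c - 81/38*c**2 - 6/19*a - 9/38*b - 81/76*c → -3/4*b*c - 81/38*c**2 - 111/608*a - 117/608*b - 405/304*c - 81/608
  leading term b*c: subtract (111/76)·h_4 from -3/4*b*c - 81/38*c**2 - 111/608*a - 117/608*b - 405/304*c - 81/608 → -111/608*a - 3/32*b - 81/304*c + 63/608
  leading term a: subtract (-21/76)·h_3 from -111/608*a - 3/32*b - 81/304*c + 63/608 → 0
  remainder 0.

S(f_2,h_4): lcm = a*b*c. S = -54/19*a*c**2 - 111/266*a*b - 27/19*a*c - 3/14*b**2 - 12/7*b*c - 6/19*a.
  leading term a*c**2: subtract (-27/76*c)·f_1 from -54/19*a*c**2 - 111/266*a*b - 27/19*a*c - 3/14*b**2 - 12/7*b*c - 6/19*a → -111/266*a*b - 27/76*a*c - 3/14*b**2 - 723/532*b*c - 81/38*c**2 - 6/19*a - 81/76*c
  leading term a*b: subtract (-12/19*b)·h_3 from -111/266*a*b - 27/76*a*c - 3/14*b**2 - 723/532*b*c - 81/38*c**2 - 6/19*a - 81/76*c → -27/76*a*c - 3/4*b*c - 81/38*c**2 - 6/19*a - 9/38*b - 81/76*c
  leading term a*c: subtract (-27/608)·f_1 from -27/76*a*c - 3/4*b*c - 81/38*c**2 - 6/19*a - 9/38*b - 81/76*c → -3/4*b*c - 81/38*c**2 - 111/608*a - 117/608*b - 405/304*c - 81/608
  leading term b*c: subtract (111/76)·h_4 from -3/4*b*c - 81/38*c**2 - 111/608*a - 117/608*b - 405/304*c - 81/608 → -111/608*a - 3/32*b - 81/304*c + 63/608
  leading term a: subtract (-21/76)·h_3 from -111/608*a - 3/32*b - 81/304*c + 63/608 → 0
  remainder 0.

S(h_3,h_4): leading monomials are coprime, so the S-polynomial reduces to 0 (Buchberger's first criterion).
Every S-polynomial of the final basis reduces to 0, so we have a Gröbner basis.
Inter-reduce: drop elements whose leading term is divisible by another's, tail-reduce, and make monic.
Reduced Gröbner basis: {b*c + 54/19*c**2 + 5/38*b + 27/19*c + 6/19, a + 19/37*b + 54/37*c - 21/37}.
Label its elements g_1 = b*c + 54/19*c**2 + 5/38*b + 27/19*c + 6/19, g_2 = a + 19/37*b + 54/37*c - 21/37.

Reduce p = 2*a + 38/37*b + 108/37*c + 143/37 modulo G:
  leading term a: subtract (2)·g_2 from 2*a + 38/37*b + 108/37*c + 143/37 → 5
  leading term 1: no divisor's leading term divides it; move 5 to the remainder.
  normal form = 5.
The normal form is nonzero, so p ∉ I. Since p minus its normal form lies in I, I + (p) = I + (r) where r = 5; decide whether this ideal is the whole ring.
Here r = 5 is a nonzero constant, hence a unit: 1 ∈ I + (p), the Gröbner basis of I + (p) is {1}, and the enlarged system has no common solution — adjoining p is inconsistent.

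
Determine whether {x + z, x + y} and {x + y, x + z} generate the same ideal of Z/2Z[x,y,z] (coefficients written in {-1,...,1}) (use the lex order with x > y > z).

Yes, the ideals are equal.

Since reduced Gröbner bases are canonical representatives of ideals under a given ordering, it suffices to compute and compare them.
Buchberger on the first generating set:
f_1 = x + z, LT = x.
f_2 = x + y, LT = x.

S(f_1,f_2): lcm = x. S = y + z.
  leading term y: no divisor's leading term divides it; move y to the remainder.
  leading term z: no divisor's leading term divides it; move z to the remainder.
  remainder y + z ≠ 0; add g_3 = y + z to the basis.

The other S-polynomials (S(f_1,g_3), S(f_2,g_3)) all reduce to 0 modulo the current basis, so we have a Gröbner basis.
Inter-reduce: drop elements whose leading term is divisible by another's, tail-reduce, and make monic.
Reduced Gröbner basis: {x + z, y + z}.

Buchberger on the second generating set:
h_1 = x + y, LT = x.
h_2 = x + z, LT = x.

S(h_1,h_2): lcm = x. S = y + z.
  leading term y: no divisor's leading term divides it; move y to the remainder.
  leading term z: no divisor's leading term divides it; move z to the remainder.
  remainder y + z ≠ 0; add k_3 = y + z to the basis.

The other S-polynomials (S(h_1,k_3), S(h_2,k_3)) all reduce to 0 modulo the current basis, so we have a Gröbner basis.
Inter-reduce: drop elements whose leading term is divisible by another's, tail-reduce, and make monic.
Reduced Gröbner basis: {x + z, y + z}.

The two bases agree; hence the ideals are identical.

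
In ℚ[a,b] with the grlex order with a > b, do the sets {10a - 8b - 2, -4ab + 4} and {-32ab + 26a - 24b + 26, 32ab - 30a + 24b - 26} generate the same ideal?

No, the ideals differ.

Since reduced Gröbner bases are canonical representatives of ideals under a given ordering, it suffices to compute and compare them.
Buchberger on the first generating set:
f_1 = 10a - 8b - 2, LT = a.
f_2 = -4ab + 4, LT = ab.

S(f_1,f_2): lcm = ab. S = -⅘b² - ⅕b + 1.
  leading term b²: no divisor's leading term divides it; move -⅘b² to the remainder.
  leading term b: no divisor's leading term divides it; move -⅕b to the remainder.
  leading term 1: no divisor's leading term divides it; move 1 to the remainder.
  remainder -⅘b² - ⅕b + 1 ≠ 0; add g_3 = -⅘b² - ⅕b + 1 to the basis.

The other S-polynomials (S(f_1,g_3), S(f_2,g_3)) all reduce to 0 modulo the current basis, so we have a Gröbner basis.
Inter-reduce: drop elements whose leading term is divisible by another's, tail-reduce, and make monic.
Reduced Gröbner basis: {b² + ¼b - 5/4, a - ⅘b - ⅕}.

Buchberger on the second generating set:
h_1 = -32ab + 26a - 24b + 26, LT = ab.
h_2 = 32ab - 30a + 24b - 26, LT = ab.

S(h_1,h_2): lcm = ab. S = ⅛a.
  leading term a: no divisor's leading term divides it; move ⅛a to the remainder.
  remainder ⅛a ≠ 0; add k_3 = ⅛a to the basis.

S(h_1,k_3): lcm = ab. S = -13/16a + ¾b - 13/16.
  leading term a: subtract (-13/2)·k_3 from -13/16a + ¾b - 13/16 → ¾b - 13/16
  leading term b: no divisor's leading term divides it; move ¾b to the remainder.
  leading term 1: no divisor's leading term divides it; move -13/16 to the remainder.
  remainder ¾b - 13/16 ≠ 0; add k_4 = ¾b - 13/16 to the basis.

The other S-polynomials (S(h_2,k_3), S(h_1,k_4), S(h_2,k_4), S(k_3,k_4)) all reduce to 0 modulo the current basis, so we have a Gröbner basis.
Inter-reduce: drop elements whose leading term is divisible by another's, tail-reduce, and make monic.
Reduced Gröbner basis: {a, b - 13/12}.

These differ, so the ideals are not equal.
The same test decides containment: I ⊆ J iff every generator of I reduces to 0 modulo a Gröbner basis of J.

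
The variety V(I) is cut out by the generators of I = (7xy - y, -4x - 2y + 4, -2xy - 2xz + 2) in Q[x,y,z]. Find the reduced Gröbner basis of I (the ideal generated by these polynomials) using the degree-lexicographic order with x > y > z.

f_1 = 7xy - y, LT = xy.
f_2 = -4x - 2y + 4, LT = x.
f_3 = -2xy - 2xz + 2, LT = xy.

S(f_1,f_2): lcm = xy. S = -\tfrac{1}{2}y^{2} + \tfrac{6}{7}y.
  reduce S modulo (f_1, f_2, f_3):
  remainder -\tfrac{1}{2}y^{2} + \tfrac{6}{7}y ≠ 0; add g_4 = -\tfrac{1}{2}y^{2} + \tfrac{6}{7}y to the basis.

S(f_1,f_3): lcm = xy. S = -xz - \tfrac{1}{7}y + 1.
  reduce S modulo (f_1, f_2, f_3, g_4):
  remainder \tfrac{1}{2}yz - \tfrac{1}{7}y - z + 1 ≠ 0; add g_5 = \tfrac{1}{2}yz - \tfrac{1}{7}y - z + 1 to the basis.

S(f_3,g_4): lcm = xy^{2}. S = xyz + \tfrac{12}{7}xy - y.
  reduce S modulo (f_1, f_2, f_3, g_4, g_5):
  remainder -\tfrac{5}{7}y + \tfrac{2}{7}z - \tfrac{2}{7} ≠ 0; add g_6 = -\tfrac{5}{7}y + \tfrac{2}{7}z - \tfrac{2}{7} to the basis.

S(g_5,g_6): lcm = yz. S = \tfrac{2}{5}z^{2} - \tfrac{2}{7}y - \tfrac{12}{5}z + 2.
  reduce S modulo (f_1, f_2, f_3, g_4, g_5, g_6):
  remainder \tfrac{2}{5}z^{2} - \tfrac{88}{35}z + \tfrac{74}{35} ≠ 0; add g_7 = \tfrac{2}{5}z^{2} - \tfrac{88}{35}z + \tfrac{74}{35} to the basis.

The other S-polynomials (S(f_2,f_3), S(f_1,g_4), S(f_2,g_4), S(f_1,g_5), S(f_2,g_5), S(f_3,g_5), S(g_4,g_5), S(f_1,g_6), S(f_2,g_6), S(f_3,g_6), S(g_4,g_6), S(f_1,g_7), S(f_2,g_7), S(f_3,g_7), S(g_4,g_7), S(g_5,g_7), S(g_6,g_7)) all reduce to 0 modulo the current basis, so we have a Gröbner basis.
Inter-reduce: drop elements whose leading term is divisible by another's, tail-reduce, and make monic.

G = {z^{2} - \tfrac{44}{7}z + \tfrac{37}{7}, x + \tfrac{1}{5}z - \tfrac{6}{5}, y - \tfrac{2}{5}z + \tfrac{2}{5}}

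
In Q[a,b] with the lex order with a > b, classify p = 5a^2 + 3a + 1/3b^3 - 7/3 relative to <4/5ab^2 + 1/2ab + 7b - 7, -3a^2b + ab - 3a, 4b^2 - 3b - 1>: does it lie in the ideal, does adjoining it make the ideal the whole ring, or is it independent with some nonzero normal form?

Adjoining 5a^2 + 3a + 1/3b^3 - 7/3 makes the ideal the whole ring: the system is inconsistent.

First compute the reduced Gröbner basis of I by Buchberger's algorithm.
f_1 = 4/5ab^2 + 1/2ab + 7b - 7, LT = ab^2.
f_2 = -3a^2b + ab - 3a, LT = a^2b.
f_3 = 4b^2 - 3b - 1, LT = b^2.

S(f_1,f_2): lcm = a^2b^2. S = 5/8a^2b + 1/3ab^2 + 31/4ab - 35/4a.
  reduce S modulo (f_1, f_2, f_3):
  remainder 31/4ab - 75/8a - 35/12b + 35/12 ≠ 0; add h_4 = 31/4ab - 75/8a - 35/12b + 35/12 to the basis.

S(f_1,f_3): lcm = ab^2. S = 11/8ab + 1/4a + 35/4b - 35/4.
  reduce S modulo (f_1, f_2, f_3, h_4):
  remainder 949/496a + 6895/744b - 6895/744 ≠ 0; add h_5 = 949/496a + 6895/744b - 6895/744 to the basis.

S(f_2,f_3): lcm = a^2b^2. S = 3/4a^2b + 1/4a^2 - 1/3ab^2 + ab.
  reduce S modulo (f_1, f_2, f_3, h_4, h_5):
  remainder -46585/69277b + 46585/69277 ≠ 0; add h_6 = -46585/69277b + 46585/69277 to the basis.

The other S-polynomials (S(f_1,h_4), S(f_2,h_4), S(f_3,h_4), S(f_1,h_5), S(f_2,h_5), S(f_3,h_5), S(h_4,h_5), S(f_1,h_6), S(f_2,h_6), S(f_3,h_6), S(h_4,h_6), S(h_5,h_6)) all reduce to 0 modulo the current basis, so we have a Gröbner basis.
Inter-reduce: drop elements whose leading term is divisible by another's, tail-reduce, and make monic.
Reduced Gröbner basis: {a, b - 1}.
Label its elements g_1 = a, g_2 = b - 1.

Reduce p = 5a^2 + 3a + 1/3b^3 - 7/3 modulo G:
  leading term a^2: subtract (5a)·g_1 from 5a^2 + 3a + 1/3b^3 - 7/3 → 3a + 1/3b^3 - 7/3
  leading term a: subtract (3)·g_1 from 3a + 1/3b^3 - 7/3 → 1/3b^3 - 7/3
  leading term b^3: subtract (1/3b^2)·g_2 from 1/3b^3 - 7/3 → 1/3b^2 - 7/3
  leading term b^2: subtract (1/3b)·g_2 from 1/3b^2 - 7/3 → 1/3b - 7/3
  leading term b: subtract (1/3)·g_2 from 1/3b - 7/3 → -2
  leading term 1: no divisor's leading term divides it; move -2 to the remainder.
  normal form = -2.
The normal form is nonzero, so p ∉ I. Since p minus its normal form lies in I, I + (p) = I + (r) where r = -2; decide whether this ideal is the whole ring.
Here r = -2 is a nonzero constant, hence a unit: 1 ∈ I + (p), the Gröbner basis of I + (p) is {1}, and the enlarged system has no common solution — adjoining p is inconsistent.

The remainder on division by a Gröbner basis is unique — it is the normal form.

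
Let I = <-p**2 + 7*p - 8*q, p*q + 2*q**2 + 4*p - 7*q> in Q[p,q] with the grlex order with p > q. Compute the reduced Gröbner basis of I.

G = {q**3 - 11/2*q**2 - 15*p + 22*q, p**2 - 7*p + 8*q, p*q + 2*q**2 + 4*p - 7*q}

f_1 = -p**2 + 7*p - 8*q, LT = p**2.
f_2 = p*q + 2*q**2 + 4*p - 7*q, LT = p*q.

S(f_1,f_2): lcm = p**2*q. S = -2*p*q**2 - 4*p**2 + 8*q**2.
  reduce S modulo (f_1, f_2):
  remainder 4*q**3 - 22*q**2 - 60*p + 88*q ≠ 0; add g_3 = 4*q**3 - 22*q**2 - 60*p + 88*q to the basis.

The other S-polynomials (S(f_1,g_3), S(f_2,g_3)) all reduce to 0 modulo the current basis, so we have a Gröbner basis.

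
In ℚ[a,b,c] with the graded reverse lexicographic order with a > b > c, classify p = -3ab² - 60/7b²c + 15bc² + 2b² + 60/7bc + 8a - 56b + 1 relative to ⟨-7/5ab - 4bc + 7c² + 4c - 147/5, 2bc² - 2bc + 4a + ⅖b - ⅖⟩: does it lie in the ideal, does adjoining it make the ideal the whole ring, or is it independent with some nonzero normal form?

-3ab² - 60/7b²c + 15bc² + 2b² + 60/7bc + 8a - 56b + 1 is independent of I; its normal form modulo I is 2b² + 8a + 7b + 1.

First compute the reduced Gröbner basis of I by Buchberger's algorithm.
f_1 = -7/5ab - 4bc + 7c² + 4c - 147/5, LT = ab.
f_2 = 2bc² - 2bc + 4a + ⅖b - ⅖, LT = bc².

S(f_1,f_2): lcm = abc². S = 20/7bc³ - 5c⁴ + abc - 20/7c³ - 2a² - ⅕ab + 21c² + ⅕a.
  leading term bc³: subtract (10/7c)·f_2 from 20/7bc³ - 5c⁴ + abc - 20/7c³ - 2a² - ⅕ab + 21c² + ⅕a → -5c⁴ + abc + 20/7bc² - 20/7c³ - 2a² - ⅕ab - 40/7ac - 4/7bc + 21c² + ⅕a + 4/7c
  leading term c⁴: no divisor's leading term divides it; move -5c⁴ to the remainder.
  leading term abc: subtract (-5/7c)·f_1 from abc + 20/7bc² - 20/7c³ - 2a² - ⅕ab - 40/7ac - 4/7bc + 21c² + ⅕a + 4/7c → 15/7c³ - 2a² - ⅕ab - 40/7ac - 4/7bc + 167/7c² + ⅕a - 143/7c
  leading term c³: no divisor's leading term divides it; move 15/7c³ to the remainder.
  leading term a²: no divisor's leading term divides it; move -2a² to the remainder.
  leading term ab: subtract (1/7)·f_1 from -⅕ab - 40/7ac - 4/7bc + 167/7c² + ⅕a - 143/7c → -40/7ac + 160/7c² + ⅕a - 21c + 21/5
  leading term ac: no divisor's leading term divides it; move -40/7ac to the remainder.
  leading term c²: no divisor's leading term divides it; move 160/7c² to the remainder.
  leading term a: no divisor's leading term divides it; move ⅕a to the remainder.
  leading term c: no divisor's leading term divides it; move -21c to the remainder.
  leading term 1: no divisor's leading term divides it; move 21/5 to the remainder.
  remainder -5c⁴ + 15/7c³ - 2a² - 40/7ac + 160/7c² + ⅕a - 21c + 21/5 ≠ 0; add h_3 = -5c⁴ + 15/7c³ - 2a² - 40/7ac + 160/7c² + ⅕a - 21c + 21/5 to the basis.

The other S-polynomials (S(f_1,h_3), S(f_2,h_3)) all reduce to 0 modulo the current basis, so we have a Gröbner basis.
Inter-reduce: drop elements whose leading term is divisible by another's, tail-reduce, and make monic.
Reduced Gröbner basis: {c⁴ - 3/7c³ + ⅖a² + 8/7ac - 32/7c² - 1/25a + 21/5c - 21/25, bc² - bc + 2a + ⅕b - ⅕, ab + 20/7bc - 5c² - 20/7c + 21}.
Label its elements g_1 = c⁴ - 3/7c³ + ⅖a² + 8/7ac - 32/7c² - 1/25a + 21/5c - 21/25, g_2 = bc² - bc + 2a + ⅕b - ⅕, g_3 = ab + 20/7bc - 5c² - 20/7c + 21.

Reduce p = -3ab² - 60/7b²c + 15bc² + 2b² + 60/7bc + 8a - 56b + 1 modulo G:
  leading term ab²: subtract (-3b)·g_3 from -3ab² - 60/7b²c + 15bc² + 2b² + 60/7bc + 8a - 56b + 1 → 2b² + 8a + 7b + 1
  leading term b²: no divisor's leading term divides it; move 2b² to the remainder.
  leading term a: no divisor's leading term divides it; move 8a to the remainder.
  leading term b: no divisor's leading term divides it; move 7b to the remainder.
  leading term 1: no divisor's leading term divides it; move 1 to the remainder.
  normal form = 2b² + 8a + 7b + 1.
The normal form is nonzero, so p ∉ I. Since p minus its normal form lies in I, I + (p) = I + (r) where r = 2b² + 8a + 7b + 1; decide whether this ideal is the whole ring.
Run Buchberger on G together with r (pairs among the g_i already reduce to 0 since G is a Gröbner basis):
g_1 = c⁴ - 3/7c³ + ⅖a² + 8/7ac - 32/7c² - 1/25a + 21/5c - 21/25, LT = c⁴.
g_2 = bc² - bc + 2a + ⅕b - ⅕, LT = bc².
g_3 = ab + 20/7bc - 5c² - 20/7c + 21, LT = ab.
r = 2b² + 8a + 7b + 1, LT = b².

S(g_2,r): lcm = b²c². S = -b²c - 4ac² - 7/2bc² + 2ab + ⅕b² - ½c² - ⅕b.
  leading term b²c: subtract (-½c)·r from -b²c - 4ac² - 7/2bc² + 2ab + ⅕b² - ½c² - ⅕b → -4ac² - 7/2bc² + 2ab + ⅕b² + 4ac + 7/2bc - ½c² - ⅕b + ½c
  leading term ac²: no divisor's leading term divides it; move -4ac² to the remainder.
  leading term bc²: subtract (-7/2)·g_2 from -7/2bc² + 2ab + ⅕b² + 4ac + 7/2bc - ½c² - ⅕b + ½c → 2ab + ⅕b² + 4ac - ½c² + 7a + ½b + ½c - 7/10
  leading term ab: subtract (2)·g_3 from 2ab + ⅕b² + 4ac - ½c² + 7a + ½b + ½c - 7/10 → ⅕b² + 4ac - 40/7bc + 19/2c² + 7a + ½b + 87/14c - 427/10
  leading term b²: subtract (1/10)·r from ⅕b² + 4ac - 40/7bc + 19/2c² + 7a + ½b + 87/14c - 427/10 → 4ac - 40/7bc + 19/2c² + 31/5a - ⅕b + 87/14c - 214/5
  leading term ac: no divisor's leading term divides it; move 4ac to the remainder.
  leading term bc: no divisor's leading term divides it; move -40/7bc to the remainder.
  leading term c²: no divisor's leading term divides it; move 19/2c² to the remainder.
  leading term a: no divisor's leading term divides it; move 31/5a to the remainder.
  leading term b: no divisor's leading term divides it; move -⅕b to the remainder.
  leading term c: no divisor's leading term divides it; move 87/14c to the remainder.
  leading term 1: no divisor's leading term divides it; move -214/5 to the remainder.
  remainder -4ac² + 4ac - 40/7bc + 19/2c² + 31/5a - ⅕b + 87/14c - 214/5 ≠ 0; add m_5 = -4ac² + 4ac - 40/7bc + 19/2c² + 31/5a - ⅕b + 87/14c - 214/5 to the basis.

S(g_3,r): lcm = ab². S = 20/7b²c - 5bc² - 4a² - 7/2ab - 20/7bc - ½a + 21b.
  leading term b²c: subtract (10/7c)·r from 20/7b²c - 5bc² - 4a² - 7/2ab - 20/7bc - ½a + 21b → -5bc² - 4a² - 7/2ab - 80/7ac - 90/7bc - ½a + 21b - 10/7c
  leading term bc²: subtract (-5)·g_2 from -5bc² - 4a² - 7/2ab - 80/7ac - 90/7bc - ½a + 21b - 10/7c → -4a² - 7/2ab - 80/7ac - 125/7bc + 19/2a + 22b - 10/7c - 1
  leading term a²: no divisor's leading term divides it; move -4a² to the remainder.
  leading term ab: subtract (-7/2)·g_3 from -7/2ab - 80/7ac - 125/7bc + 19/2a + 22b - 10/7c - 1 → -80/7ac - 55/7bc - 35/2c² + 19/2a + 22b - 80/7c + 145/2
  leading term ac: no divisor's leading term divides it; move -80/7ac to the remainder.
  leading term bc: no divisor's leading term divides it; move -55/7bc to the remainder.
  leading term c²: no divisor's leading term divides it; move -35/2c² to the remainder.
  leading term a: no divisor's leading term divides it; move 19/2a to the remainder.
  leading term b: no divisor's leading term divides it; move 22b to the remainder.
  leading term c: no divisor's leading term divides it; move -80/7c to the remainder.
  leading term 1: no divisor's leading term divides it; move 145/2 to the remainder.
  remainder -4a² - 80/7ac - 55/7bc - 35/2c² + 19/2a + 22b - 80/7c + 145/2 ≠ 0; add m_6 = -4a² - 80/7ac - 55/7bc - 35/2c² + 19/2a + 22b - 80/7c + 145/2 to the basis.

The other S-polynomials (S(g_1,g_2), S(g_1,g_3), S(g_1,r), S(g_2,g_3), S(g_1,m_5), S(g_2,m_5), S(g_3,m_5), S(r,m_5), S(g_1,m_6), S(g_2,m_6), S(g_3,m_6), S(r,m_6), S(m_5,m_6)) all reduce to 0 modulo the current basis, so we have a Gröbner basis.
Inter-reduce: drop elements whose leading term is divisible by another's, tail-reduce, and make monic.
Reduced Gröbner basis: {c⁴ - 3/7c³ - 11/14bc - 177/28c² + 91/100a + 11/5b + 107/35c + 641/100, ac² - ac + 10/7bc - 19/8c² - 31/20a + 1/20b - 87/56c + 107/10, bc² - bc + 2a + ⅕b - ⅕, a² + 20/7ac + 55/28bc + 35/8c² - 19/8a - 11/2b + 20/7c - 145/8, ab + 20/7bc - 5c² - 20/7c + 21, b² + 4a + 7/2b + ½}.
The reduced Gröbner basis of I + (p) is {c⁴ - 3/7c³ - 11/14bc - 177/28c² + 91/100a + 11/5b + 107/35c + 641/100, ac² - ac + 10/7bc - 19/8c² - 31/20a + 1/20b - 87/56c + 107/10, bc² - bc + 2a + ⅕b - ⅕, a² + 20/7ac + 55/28bc + 35/8c² - 19/8a - 11/2b + 20/7c - 145/8, ab + 20/7bc - 5c² - 20/7c + 21, b² + 4a + 7/2b + ½} ≠ {1}, a proper ideal, so the enlarged system stays consistent: p is independent of I, with normal form 2b² + 8a + 7b + 1.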